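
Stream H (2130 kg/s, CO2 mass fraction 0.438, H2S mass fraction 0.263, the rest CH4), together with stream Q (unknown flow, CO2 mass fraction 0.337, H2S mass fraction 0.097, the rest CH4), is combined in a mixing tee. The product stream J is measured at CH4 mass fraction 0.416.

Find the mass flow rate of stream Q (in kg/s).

1661 kg/s

Let Q be the unknown flow. Total out = 2130 + Q.
CH4 balance: 636.87 + 0.566·Q = 0.416·(2130 + Q)
(0.566 − 0.416)·Q = 0.416×2130 − 636.87 = 249.21
Q = 249.21 / 0.150 = 1661.4 kg/s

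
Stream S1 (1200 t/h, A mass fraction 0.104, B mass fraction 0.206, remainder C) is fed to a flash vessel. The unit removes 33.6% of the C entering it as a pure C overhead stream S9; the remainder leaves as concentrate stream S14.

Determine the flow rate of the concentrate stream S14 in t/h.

921.8 t/h

C entering = 1200×0.690 = 828 t/h; overhead removed = 0.336×828 = 278.21 t/h.
Concentrate = 1200 − 278.21 = 921.79 t/h.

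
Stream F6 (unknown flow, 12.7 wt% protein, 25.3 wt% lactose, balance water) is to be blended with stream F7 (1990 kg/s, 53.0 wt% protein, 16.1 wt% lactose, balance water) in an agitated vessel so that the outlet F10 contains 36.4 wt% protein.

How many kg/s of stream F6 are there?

Let F6 be the unknown flow. Total out = 1990 + F6.
protein balance: 1054.7 + 0.127·F6 = 0.364·(1990 + F6)
(0.127 − 0.364)·F6 = 0.364×1990 − 1054.7 = -330.34
F6 = -330.34 / -0.237 = 1393.8 kg/s

1394 kg/s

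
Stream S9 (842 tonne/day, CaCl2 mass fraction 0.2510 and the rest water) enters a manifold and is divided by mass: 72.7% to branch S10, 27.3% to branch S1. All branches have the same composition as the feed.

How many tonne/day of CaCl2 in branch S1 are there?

57.7 tonne/day

Branch S1 total = 0.273×842 = 229.87 tonne/day.
CaCl2 in S1 = 0.251×229.87 = 57.696 tonne/day.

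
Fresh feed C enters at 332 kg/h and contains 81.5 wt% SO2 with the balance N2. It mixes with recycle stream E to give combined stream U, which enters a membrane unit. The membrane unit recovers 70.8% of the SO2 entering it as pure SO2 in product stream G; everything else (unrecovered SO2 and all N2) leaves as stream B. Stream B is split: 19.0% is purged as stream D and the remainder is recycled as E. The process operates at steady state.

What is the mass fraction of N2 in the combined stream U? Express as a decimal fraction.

N2 enters only via C and leaves only via the purge: 332×0.185 = 0.190×(N2 in B), and the membrane unit passes all N2, so N2 in U = N2 in B = 323.26 kg/h.
SO2 in U: m_A = 332×0.815 + (1−0.190)·(1−0.708)·m_A, so m_A = 270.58/0.7635 = 354.4 kg/h.
U = 354.4 + 323.26 = 677.67 kg/h.
N2 fraction in U = 323.26/677.67 = 0.4770.

0.4770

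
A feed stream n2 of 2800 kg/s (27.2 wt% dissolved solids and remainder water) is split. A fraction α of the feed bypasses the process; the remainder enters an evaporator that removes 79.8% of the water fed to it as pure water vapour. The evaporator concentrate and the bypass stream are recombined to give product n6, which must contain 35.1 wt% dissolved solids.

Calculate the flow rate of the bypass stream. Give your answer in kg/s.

All 2800×0.272 = 761.6 kg/s of dissolved solids reaches n6, so n6 = 761.6/0.351 = 2169.8 kg/s and vapour = 630.2 kg/s.
The evaporator receives (1−α)·2800 of feed at 0.728 water and removes 0.798 of that water:
0.798×0.728×(1−α)×2800 = 630.2
(1−α) = 630.2/1626.6 = 0.3874;  α = 0.6126.
Bypass flow = 0.6126×2800 = 1715.2 kg/s.

1715 kg/s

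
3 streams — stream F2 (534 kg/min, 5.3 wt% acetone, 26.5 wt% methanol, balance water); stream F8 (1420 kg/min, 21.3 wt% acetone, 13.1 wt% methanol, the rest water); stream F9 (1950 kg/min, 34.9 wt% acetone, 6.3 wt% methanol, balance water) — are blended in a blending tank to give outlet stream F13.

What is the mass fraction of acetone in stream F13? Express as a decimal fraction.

0.2590

Total flow out = 534 + 1420 + 1950 = 3904 kg/min.
acetone in = 534×0.053 + 1420×0.213 + 1950×0.349 = 1011.3 kg/min.
acetone mass fraction in F13 = 1011.3/3904 = 0.2590.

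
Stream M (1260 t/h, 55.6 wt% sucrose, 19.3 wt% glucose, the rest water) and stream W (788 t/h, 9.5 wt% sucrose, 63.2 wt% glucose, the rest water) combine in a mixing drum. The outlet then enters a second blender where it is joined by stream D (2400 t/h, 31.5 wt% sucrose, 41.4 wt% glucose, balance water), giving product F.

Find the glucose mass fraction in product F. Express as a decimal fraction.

Overall, product flow = 4448 t/h.
glucose in = 1260×0.193 + 788×0.632 + 2400×0.414 = 1734.8 t/h.
glucose fraction in F = 0.390.

0.390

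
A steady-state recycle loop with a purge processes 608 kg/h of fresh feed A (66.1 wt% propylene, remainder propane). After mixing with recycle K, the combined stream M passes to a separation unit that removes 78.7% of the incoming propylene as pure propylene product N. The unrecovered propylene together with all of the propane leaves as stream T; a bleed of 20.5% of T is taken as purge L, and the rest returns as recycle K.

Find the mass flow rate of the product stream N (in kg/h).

380.8 kg/h

propylene in M: m_A = 608×0.661 + (1−0.205)·(1−0.787)·m_A, so m_A = 401.89/0.8307 = 483.81 kg/h.
Product N = 0.787×483.81 = 380.76 kg/h.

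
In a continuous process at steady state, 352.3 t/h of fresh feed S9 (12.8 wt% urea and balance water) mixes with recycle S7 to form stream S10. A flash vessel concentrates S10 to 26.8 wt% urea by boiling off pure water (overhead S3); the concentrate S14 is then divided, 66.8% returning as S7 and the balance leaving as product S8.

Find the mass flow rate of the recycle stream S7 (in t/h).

338.6 t/h

Overall urea balance (none leaves overhead): urea in fresh feed = urea in product, i.e. 352.3×0.128 = (1−0.668)·S14·0.268.
S14 = 45.094/(0.268×0.332) = 506.82 t/h.
Recycle S7 = 0.668×506.82 = 338.55 t/h.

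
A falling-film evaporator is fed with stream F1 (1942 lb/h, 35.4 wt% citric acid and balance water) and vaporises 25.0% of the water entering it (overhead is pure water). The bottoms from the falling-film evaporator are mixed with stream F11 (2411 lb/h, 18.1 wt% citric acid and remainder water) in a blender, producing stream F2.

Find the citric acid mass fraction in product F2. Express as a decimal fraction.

0.278

Vapour removed = 0.250×0.646×1942 = 313.63 lb/h; concentrate = 1628.4 lb/h.
citric acid reaching the mixer = 687.47 (from concentrate) + 2411×0.181 = 1123.9 lb/h.
Product flow = 1628.4 + 2411 = 4039.4 lb/h; citric acid fraction = 0.278.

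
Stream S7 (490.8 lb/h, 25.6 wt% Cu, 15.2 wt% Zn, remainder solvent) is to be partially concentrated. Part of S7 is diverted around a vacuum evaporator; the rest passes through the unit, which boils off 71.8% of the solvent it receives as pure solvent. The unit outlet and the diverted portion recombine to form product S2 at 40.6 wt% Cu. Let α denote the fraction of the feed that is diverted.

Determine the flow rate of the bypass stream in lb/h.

All 490.8×0.256 = 125.64 lb/h of Cu reaches S2, so S2 = 125.64/0.406 = 309.47 lb/h and vapour = 181.33 lb/h.
The evaporator receives (1−α)·490.8 of feed at 0.592 solvent and removes 0.718 of that solvent:
0.718×0.592×(1−α)×490.8 = 181.33
(1−α) = 181.33/208.62 = 0.8692;  α = 0.1308.
Bypass flow = 0.1308×490.8 = 64.197 lb/h.

64.2 lb/h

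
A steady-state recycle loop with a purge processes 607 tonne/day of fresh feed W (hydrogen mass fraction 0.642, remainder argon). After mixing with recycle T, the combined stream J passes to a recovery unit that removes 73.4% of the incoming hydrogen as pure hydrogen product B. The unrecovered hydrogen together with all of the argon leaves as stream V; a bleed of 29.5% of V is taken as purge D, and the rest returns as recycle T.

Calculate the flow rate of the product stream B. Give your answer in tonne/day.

hydrogen in J: m_A = 607×0.642 + (1−0.295)·(1−0.734)·m_A, so m_A = 389.69/0.8125 = 479.64 tonne/day.
Product B = 0.734×479.64 = 352.06 tonne/day.

352.1 tonne/day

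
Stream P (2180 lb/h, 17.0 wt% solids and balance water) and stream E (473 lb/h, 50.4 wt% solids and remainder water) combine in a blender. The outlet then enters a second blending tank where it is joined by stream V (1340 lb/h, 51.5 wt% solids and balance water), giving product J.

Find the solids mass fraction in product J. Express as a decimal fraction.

0.325

Overall, product flow = 3993 lb/h.
solids in = 2180×0.170 + 473×0.504 + 1340×0.515 = 1299.1 lb/h.
solids fraction in J = 0.325.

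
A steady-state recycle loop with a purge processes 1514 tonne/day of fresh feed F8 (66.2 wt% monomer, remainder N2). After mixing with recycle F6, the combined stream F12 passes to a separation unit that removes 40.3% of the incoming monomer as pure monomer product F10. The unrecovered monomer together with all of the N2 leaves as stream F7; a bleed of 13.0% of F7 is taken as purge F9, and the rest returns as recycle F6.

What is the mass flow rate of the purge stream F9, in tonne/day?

N2 enters only via F8 and leaves only via the purge: 1514×0.338 = 0.130×(N2 in F7), and the separation unit passes all N2, so N2 in F12 = N2 in F7 = 3936.4 tonne/day.
monomer in F12: m_A = 1514×0.662 + (1−0.130)·(1−0.403)·m_A, so m_A = 1002.3/0.4806 = 2085.4 tonne/day.
F7 = (1−0.403)×2085.4 + 3936.4 = 5181.4 tonne/day.
Purge F9 = 0.130×5181.4 = 673.58 tonne/day.

673.6 tonne/day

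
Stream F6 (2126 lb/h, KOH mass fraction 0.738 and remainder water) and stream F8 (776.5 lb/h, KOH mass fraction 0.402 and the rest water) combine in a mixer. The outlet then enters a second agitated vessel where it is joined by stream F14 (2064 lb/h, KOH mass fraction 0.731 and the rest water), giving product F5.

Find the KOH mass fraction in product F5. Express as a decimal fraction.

Overall, product flow = 4966.5 lb/h.
KOH in = 2126×0.738 + 776.5×0.402 + 2064×0.731 = 3389.9 lb/h.
KOH fraction in F5 = 0.683.

0.683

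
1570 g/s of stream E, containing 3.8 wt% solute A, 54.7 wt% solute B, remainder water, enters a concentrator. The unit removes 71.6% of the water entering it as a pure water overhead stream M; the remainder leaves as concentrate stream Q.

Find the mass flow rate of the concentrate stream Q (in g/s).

1103 g/s

water entering = 1570×0.415 = 651.55 g/s; overhead removed = 0.716×651.55 = 466.51 g/s.
Concentrate = 1570 − 466.51 = 1103.5 g/s.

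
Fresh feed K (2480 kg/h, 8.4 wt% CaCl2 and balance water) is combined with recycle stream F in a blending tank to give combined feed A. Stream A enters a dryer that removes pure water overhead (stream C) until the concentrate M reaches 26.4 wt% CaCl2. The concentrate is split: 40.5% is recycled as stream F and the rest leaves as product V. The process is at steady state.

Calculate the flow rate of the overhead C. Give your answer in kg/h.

1691 kg/h

Overall CaCl2 balance (none leaves overhead): CaCl2 in fresh feed = CaCl2 in product, i.e. 2480×0.084 = (1−0.405)·M·0.264.
M = 208.32/(0.264×0.595) = 1326.2 kg/h.
Recycle F = 0.405×1326.2 = 537.11 kg/h.
Combined feed A = 2480 + 537.11 = 3017.1 kg/h.
Overhead C = A − M = 3017.1 − 1326.2 = 1690.9 kg/h.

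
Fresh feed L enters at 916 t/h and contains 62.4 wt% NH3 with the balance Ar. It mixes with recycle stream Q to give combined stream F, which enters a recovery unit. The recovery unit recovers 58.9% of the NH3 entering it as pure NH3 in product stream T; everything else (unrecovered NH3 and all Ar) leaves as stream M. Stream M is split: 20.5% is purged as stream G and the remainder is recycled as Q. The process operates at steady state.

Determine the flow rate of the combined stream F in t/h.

2529 t/h

Ar enters only via L and leaves only via the purge: 916×0.376 = 0.205×(Ar in M), and the recovery unit passes all Ar, so Ar in F = Ar in M = 1680.1 t/h.
NH3 in F: m_A = 916×0.624 + (1−0.205)·(1−0.589)·m_A, so m_A = 571.58/0.6733 = 848.99 t/h.
F = 848.99 + 1680.1 = 2529.1 t/h.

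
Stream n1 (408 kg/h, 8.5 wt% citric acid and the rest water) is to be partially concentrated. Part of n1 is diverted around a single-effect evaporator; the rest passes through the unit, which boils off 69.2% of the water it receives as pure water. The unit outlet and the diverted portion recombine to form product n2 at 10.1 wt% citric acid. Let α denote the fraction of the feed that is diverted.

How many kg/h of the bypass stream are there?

All 408×0.085 = 34.68 kg/h of citric acid reaches n2, so n2 = 34.68/0.101 = 343.37 kg/h and vapour = 64.634 kg/h.
The evaporator receives (1−α)·408 of feed at 0.915 water and removes 0.692 of that water:
0.692×0.915×(1−α)×408 = 64.634
(1−α) = 64.634/258.34 = 0.2502;  α = 0.7498.
Bypass flow = 0.7498×408 = 305.92 kg/h.

305.9 kg/h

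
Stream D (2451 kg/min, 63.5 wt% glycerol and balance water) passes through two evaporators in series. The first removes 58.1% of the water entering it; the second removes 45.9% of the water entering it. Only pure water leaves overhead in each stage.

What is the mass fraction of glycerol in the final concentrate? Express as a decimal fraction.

0.8847

water in feed = 2451×0.365 = 894.62 kg/min.
After stage 1: water left = (1−0.581)×894.62 = 374.84; stream total = 1931.2 kg/min.
After stage 2: water left = (1−0.459)×374.84 = 202.79; final concentrate = 1759.2 kg/min.
glycerol fraction = 1556.4/1759.2 = 0.8847.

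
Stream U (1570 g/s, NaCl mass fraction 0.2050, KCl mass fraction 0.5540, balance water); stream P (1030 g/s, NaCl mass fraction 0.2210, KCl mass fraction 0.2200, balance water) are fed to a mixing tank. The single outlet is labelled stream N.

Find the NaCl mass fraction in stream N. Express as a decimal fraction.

Total flow out = 1570 + 1030 = 2600 g/s.
NaCl in = 1570×0.205 + 1030×0.221 = 549.48 g/s.
NaCl mass fraction in N = 549.48/2600 = 0.2113.

0.2113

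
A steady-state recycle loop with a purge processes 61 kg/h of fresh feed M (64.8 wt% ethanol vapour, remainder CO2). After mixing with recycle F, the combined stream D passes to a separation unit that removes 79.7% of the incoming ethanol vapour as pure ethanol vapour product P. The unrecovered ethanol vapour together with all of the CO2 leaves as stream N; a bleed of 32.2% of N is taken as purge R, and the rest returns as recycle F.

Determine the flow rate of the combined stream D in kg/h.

CO2 enters only via M and leaves only via the purge: 61×0.352 = 0.322×(CO2 in N), and the separation unit passes all CO2, so CO2 in D = CO2 in N = 66.683 kg/h.
ethanol vapour in D: m_A = 61×0.648 + (1−0.322)·(1−0.797)·m_A, so m_A = 39.528/0.8624 = 45.837 kg/h.
D = 45.837 + 66.683 = 112.52 kg/h.

112.5 kg/h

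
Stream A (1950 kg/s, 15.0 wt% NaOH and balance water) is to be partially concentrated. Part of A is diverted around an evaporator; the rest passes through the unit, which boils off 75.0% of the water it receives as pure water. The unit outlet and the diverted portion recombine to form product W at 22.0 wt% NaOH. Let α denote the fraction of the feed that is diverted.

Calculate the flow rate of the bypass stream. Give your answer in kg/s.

All 1950×0.150 = 292.5 kg/s of NaOH reaches W, so W = 292.5/0.220 = 1329.5 kg/s and vapour = 620.45 kg/s.
The evaporator receives (1−α)·1950 of feed at 0.850 water and removes 0.750 of that water:
0.750×0.850×(1−α)×1950 = 620.45
(1−α) = 620.45/1243.1 = 0.4991;  α = 0.5009.
Bypass flow = 0.5009×1950 = 976.74 kg/s.

976.7 kg/s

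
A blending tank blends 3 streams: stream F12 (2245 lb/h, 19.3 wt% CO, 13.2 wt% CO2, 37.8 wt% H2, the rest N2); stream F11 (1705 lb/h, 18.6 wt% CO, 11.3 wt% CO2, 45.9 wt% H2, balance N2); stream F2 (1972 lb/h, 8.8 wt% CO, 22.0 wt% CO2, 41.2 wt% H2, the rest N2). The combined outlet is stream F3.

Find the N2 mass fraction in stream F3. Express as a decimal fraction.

Total flow out = 2245 + 1705 + 1972 = 5922 lb/h.
N2 in = 2245×0.297 + 1705×0.242 + 1972×0.280 = 1631.5 lb/h.
N2 mass fraction in F3 = 1631.5/5922 = 0.2755.

0.2755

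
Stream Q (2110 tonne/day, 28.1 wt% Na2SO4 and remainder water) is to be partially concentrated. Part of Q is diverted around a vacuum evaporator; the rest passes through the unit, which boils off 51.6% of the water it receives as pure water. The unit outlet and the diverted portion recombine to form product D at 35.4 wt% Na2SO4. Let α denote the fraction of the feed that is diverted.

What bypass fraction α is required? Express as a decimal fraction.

All 2110×0.281 = 592.91 tonne/day of Na2SO4 reaches D, so D = 592.91/0.354 = 1674.9 tonne/day and vapour = 435.11 tonne/day.
The evaporator receives (1−α)·2110 of feed at 0.719 water and removes 0.516 of that water:
0.516×0.719×(1−α)×2110 = 435.11
(1−α) = 435.11/782.82 = 0.5558;  α = 0.4442.

0.444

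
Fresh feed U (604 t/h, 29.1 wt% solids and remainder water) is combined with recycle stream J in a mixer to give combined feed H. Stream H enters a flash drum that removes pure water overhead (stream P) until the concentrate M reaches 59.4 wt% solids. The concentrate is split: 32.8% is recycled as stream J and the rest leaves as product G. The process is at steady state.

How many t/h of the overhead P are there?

Overall solids balance (none leaves overhead): solids in fresh feed = solids in product, i.e. 604×0.291 = (1−0.328)·M·0.594.
M = 175.76/(0.594×0.672) = 440.33 t/h.
Recycle J = 0.328×440.33 = 144.43 t/h.
Combined feed H = 604 + 144.43 = 748.43 t/h.
Overhead P = H − M = 748.43 − 440.33 = 308.1 t/h.

308.1 t/h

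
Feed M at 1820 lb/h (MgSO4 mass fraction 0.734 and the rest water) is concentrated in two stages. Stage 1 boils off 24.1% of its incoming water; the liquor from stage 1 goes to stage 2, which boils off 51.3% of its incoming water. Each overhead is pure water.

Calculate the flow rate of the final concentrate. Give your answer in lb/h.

water in feed = 1820×0.266 = 484.12 lb/h.
After stage 1: water left = (1−0.241)×484.12 = 367.45; stream total = 1703.3 lb/h.
After stage 2: water left = (1−0.513)×367.45 = 178.95; final concentrate = 1514.8 lb/h.

1515 lb/h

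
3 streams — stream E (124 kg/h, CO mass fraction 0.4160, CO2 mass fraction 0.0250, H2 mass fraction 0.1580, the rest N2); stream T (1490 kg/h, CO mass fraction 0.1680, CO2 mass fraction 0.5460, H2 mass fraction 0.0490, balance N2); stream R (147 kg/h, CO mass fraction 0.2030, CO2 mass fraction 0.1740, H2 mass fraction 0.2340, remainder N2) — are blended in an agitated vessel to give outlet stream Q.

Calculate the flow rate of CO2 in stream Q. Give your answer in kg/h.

842.2 kg/h

CO2 out = CO2 in = 124×0.025 + 1490×0.546 + 147×0.174 = 842.22 kg/h.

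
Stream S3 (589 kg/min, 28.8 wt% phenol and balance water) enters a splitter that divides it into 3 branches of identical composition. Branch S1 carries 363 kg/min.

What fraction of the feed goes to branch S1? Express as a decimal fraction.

Fraction to S1 = 363/589 = 0.6163.

0.616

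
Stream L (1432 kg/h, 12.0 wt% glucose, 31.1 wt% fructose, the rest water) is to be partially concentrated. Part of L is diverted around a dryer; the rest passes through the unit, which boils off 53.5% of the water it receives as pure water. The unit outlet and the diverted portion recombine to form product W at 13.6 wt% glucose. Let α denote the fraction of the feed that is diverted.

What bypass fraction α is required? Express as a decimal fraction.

All 1432×0.120 = 171.84 kg/h of glucose reaches W, so W = 171.84/0.136 = 1263.5 kg/h and vapour = 168.47 kg/h.
The evaporator receives (1−α)·1432 of feed at 0.569 water and removes 0.535 of that water:
0.535×0.569×(1−α)×1432 = 168.47
(1−α) = 168.47/435.92 = 0.3865;  α = 0.6135.

0.614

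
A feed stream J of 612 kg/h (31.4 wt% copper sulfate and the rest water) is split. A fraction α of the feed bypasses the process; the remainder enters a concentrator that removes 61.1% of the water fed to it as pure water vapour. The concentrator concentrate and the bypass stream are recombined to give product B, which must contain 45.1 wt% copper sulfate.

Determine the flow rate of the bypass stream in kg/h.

168.5 kg/h

All 612×0.314 = 192.17 kg/h of copper sulfate reaches B, so B = 192.17/0.451 = 426.09 kg/h and vapour = 185.91 kg/h.
The evaporator receives (1−α)·612 of feed at 0.686 water and removes 0.611 of that water:
0.611×0.686×(1−α)×612 = 185.91
(1−α) = 185.91/256.52 = 0.7247;  α = 0.2753.
Bypass flow = 0.2753×612 = 168.46 kg/h.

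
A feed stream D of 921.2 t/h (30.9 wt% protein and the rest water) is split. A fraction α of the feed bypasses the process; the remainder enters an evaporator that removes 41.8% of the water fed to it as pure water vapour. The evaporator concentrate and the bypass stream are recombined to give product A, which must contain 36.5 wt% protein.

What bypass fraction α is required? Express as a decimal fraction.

0.469

All 921.2×0.309 = 284.65 t/h of protein reaches A, so A = 284.65/0.365 = 779.87 t/h and vapour = 141.33 t/h.
The evaporator receives (1−α)·921.2 of feed at 0.691 water and removes 0.418 of that water:
0.418×0.691×(1−α)×921.2 = 141.33
(1−α) = 141.33/266.08 = 0.5312;  α = 0.4688.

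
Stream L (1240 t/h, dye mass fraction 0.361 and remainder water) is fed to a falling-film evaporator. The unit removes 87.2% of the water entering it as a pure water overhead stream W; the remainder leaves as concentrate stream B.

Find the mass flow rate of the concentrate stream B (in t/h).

water entering = 1240×0.639 = 792.36 t/h; overhead removed = 0.872×792.36 = 690.94 t/h.
Concentrate = 1240 − 690.94 = 549.06 t/h.

549.1 t/h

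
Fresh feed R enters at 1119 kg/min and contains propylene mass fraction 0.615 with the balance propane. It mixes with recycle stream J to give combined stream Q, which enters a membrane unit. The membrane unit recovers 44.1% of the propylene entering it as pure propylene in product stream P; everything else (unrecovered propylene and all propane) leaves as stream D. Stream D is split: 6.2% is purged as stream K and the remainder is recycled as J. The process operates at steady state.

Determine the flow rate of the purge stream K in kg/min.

481 kg/min

propane enters only via R and leaves only via the purge: 1119×0.385 = 0.062×(propane in D), and the membrane unit passes all propane, so propane in Q = propane in D = 6948.6 kg/min.
propylene in Q: m_A = 1119×0.615 + (1−0.062)·(1−0.441)·m_A, so m_A = 688.18/0.4757 = 1446.8 kg/min.
D = (1−0.441)×1446.8 + 6948.6 = 7757.4 kg/min.
Purge K = 0.062×7757.4 = 480.96 kg/min.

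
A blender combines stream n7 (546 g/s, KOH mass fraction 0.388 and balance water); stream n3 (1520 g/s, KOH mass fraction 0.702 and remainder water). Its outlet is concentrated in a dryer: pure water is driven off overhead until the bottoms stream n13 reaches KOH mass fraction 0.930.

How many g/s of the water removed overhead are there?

690.9 g/s

KOH entering = 546×0.388 + 1520×0.702 = 1278.9 g/s.
All KOH reports to n13, so n13 = 1278.9/0.930 = 1375.1 g/s.
Total feed = 2066 g/s; overhead = 2066 − 1375.1 = 690.85 g/s.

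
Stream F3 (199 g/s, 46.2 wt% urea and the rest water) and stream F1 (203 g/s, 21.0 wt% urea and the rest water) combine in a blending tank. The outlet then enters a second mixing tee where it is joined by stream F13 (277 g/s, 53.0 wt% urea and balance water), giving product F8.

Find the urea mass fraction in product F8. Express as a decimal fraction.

Overall, product flow = 679 g/s.
urea in = 199×0.462 + 203×0.210 + 277×0.530 = 281.38 g/s.
urea fraction in F8 = 0.414.

0.414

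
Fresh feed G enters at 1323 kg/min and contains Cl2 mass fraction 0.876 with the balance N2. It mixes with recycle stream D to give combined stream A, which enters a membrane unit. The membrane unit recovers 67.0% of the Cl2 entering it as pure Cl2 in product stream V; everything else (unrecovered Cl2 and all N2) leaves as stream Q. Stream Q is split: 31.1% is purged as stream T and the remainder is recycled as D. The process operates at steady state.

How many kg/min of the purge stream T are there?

N2 enters only via G and leaves only via the purge: 1323×0.124 = 0.311×(N2 in Q), and the membrane unit passes all N2, so N2 in A = N2 in Q = 527.5 kg/min.
Cl2 in A: m_A = 1323×0.876 + (1−0.311)·(1−0.670)·m_A, so m_A = 1158.9/0.7726 = 1500 kg/min.
Q = (1−0.670)×1500 + 527.5 = 1022.5 kg/min.
Purge T = 0.311×1022.5 = 318 kg/min.

318 kg/min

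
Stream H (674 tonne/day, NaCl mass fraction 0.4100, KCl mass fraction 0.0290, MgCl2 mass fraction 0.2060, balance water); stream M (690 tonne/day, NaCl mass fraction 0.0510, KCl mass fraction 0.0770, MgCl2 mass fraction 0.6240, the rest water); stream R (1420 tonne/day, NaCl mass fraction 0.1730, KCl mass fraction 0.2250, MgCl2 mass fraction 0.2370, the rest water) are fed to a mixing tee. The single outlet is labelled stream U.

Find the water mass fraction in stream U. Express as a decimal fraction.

0.3336

Total flow out = 674 + 690 + 1420 = 2784 tonne/day.
water in = 674×0.355 + 690×0.248 + 1420×0.365 = 928.69 tonne/day.
water mass fraction in U = 928.69/2784 = 0.3336.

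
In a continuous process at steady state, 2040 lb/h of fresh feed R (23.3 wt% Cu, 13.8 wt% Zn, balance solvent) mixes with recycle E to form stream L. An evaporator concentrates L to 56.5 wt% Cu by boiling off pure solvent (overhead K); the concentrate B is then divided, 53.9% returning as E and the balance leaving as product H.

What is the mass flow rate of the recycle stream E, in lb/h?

Overall Cu balance (none leaves overhead): Cu in fresh feed = Cu in product, i.e. 2040×0.233 = (1−0.539)·B·0.565.
B = 475.32/(0.565×0.461) = 1824.9 lb/h.
Recycle E = 0.539×1824.9 = 983.62 lb/h.

983.6 lb/h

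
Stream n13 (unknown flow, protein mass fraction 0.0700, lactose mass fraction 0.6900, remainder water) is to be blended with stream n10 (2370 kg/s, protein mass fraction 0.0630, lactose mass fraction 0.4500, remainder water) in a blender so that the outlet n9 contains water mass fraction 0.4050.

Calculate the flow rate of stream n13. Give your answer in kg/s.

Let n13 be the unknown flow. Total out = 2370 + n13.
water balance: 1154.2 + 0.240·n13 = 0.405·(2370 + n13)
(0.240 − 0.405)·n13 = 0.405×2370 − 1154.2 = -194.34
n13 = -194.34 / -0.165 = 1177.8 kg/s

1178 kg/s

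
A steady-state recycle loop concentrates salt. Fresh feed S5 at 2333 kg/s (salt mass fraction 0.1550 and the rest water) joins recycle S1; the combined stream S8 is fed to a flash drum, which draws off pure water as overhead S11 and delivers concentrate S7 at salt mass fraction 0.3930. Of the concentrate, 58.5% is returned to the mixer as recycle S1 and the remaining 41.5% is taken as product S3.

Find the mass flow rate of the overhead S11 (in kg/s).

1413 kg/s

Overall salt balance (none leaves overhead): salt in fresh feed = salt in product, i.e. 2333×0.155 = (1−0.585)·S7·0.393.
S7 = 361.62/(0.393×0.415) = 2217.2 kg/s.
Recycle S1 = 0.585×2217.2 = 1297.1 kg/s.
Combined feed S8 = 2333 + 1297.1 = 3630.1 kg/s.
Overhead S11 = S8 − S7 = 3630.1 − 2217.2 = 1412.9 kg/s.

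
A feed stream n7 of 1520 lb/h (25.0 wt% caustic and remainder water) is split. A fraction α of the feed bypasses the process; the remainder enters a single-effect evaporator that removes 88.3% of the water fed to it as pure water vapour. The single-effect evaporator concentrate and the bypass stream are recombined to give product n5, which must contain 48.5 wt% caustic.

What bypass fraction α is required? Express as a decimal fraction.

All 1520×0.250 = 380 lb/h of caustic reaches n5, so n5 = 380/0.485 = 783.51 lb/h and vapour = 736.49 lb/h.
The evaporator receives (1−α)·1520 of feed at 0.750 water and removes 0.883 of that water:
0.883×0.750×(1−α)×1520 = 736.49
(1−α) = 736.49/1006.6 = 0.7317;  α = 0.2683.

0.268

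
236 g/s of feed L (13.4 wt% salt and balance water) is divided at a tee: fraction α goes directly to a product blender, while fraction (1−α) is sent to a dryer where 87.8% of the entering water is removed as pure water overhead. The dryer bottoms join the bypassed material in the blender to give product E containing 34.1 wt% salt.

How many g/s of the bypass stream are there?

47.58 g/s

All 236×0.134 = 31.624 g/s of salt reaches E, so E = 31.624/0.341 = 92.739 g/s and vapour = 143.26 g/s.
The evaporator receives (1−α)·236 of feed at 0.866 water and removes 0.878 of that water:
0.878×0.866×(1−α)×236 = 143.26
(1−α) = 143.26/179.44 = 0.7984;  α = 0.2016.
Bypass flow = 0.2016×236 = 47.585 g/s.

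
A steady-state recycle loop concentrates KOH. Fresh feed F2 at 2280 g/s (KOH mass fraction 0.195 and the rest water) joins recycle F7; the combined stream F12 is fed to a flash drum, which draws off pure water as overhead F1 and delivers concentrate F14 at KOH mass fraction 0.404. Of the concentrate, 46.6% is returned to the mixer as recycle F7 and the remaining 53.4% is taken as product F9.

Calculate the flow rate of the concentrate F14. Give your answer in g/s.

Overall KOH balance (none leaves overhead): KOH in fresh feed = KOH in product, i.e. 2280×0.195 = (1−0.466)·F14·0.404.
F14 = 444.6/(0.404×0.534) = 2060.9 g/s.

2061 g/s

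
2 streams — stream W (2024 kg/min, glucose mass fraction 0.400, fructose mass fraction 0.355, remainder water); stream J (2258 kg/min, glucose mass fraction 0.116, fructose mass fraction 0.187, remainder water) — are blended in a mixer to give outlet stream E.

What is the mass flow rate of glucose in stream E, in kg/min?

1072 kg/min

glucose out = glucose in = 2024×0.400 + 2258×0.116 = 1071.5 kg/min.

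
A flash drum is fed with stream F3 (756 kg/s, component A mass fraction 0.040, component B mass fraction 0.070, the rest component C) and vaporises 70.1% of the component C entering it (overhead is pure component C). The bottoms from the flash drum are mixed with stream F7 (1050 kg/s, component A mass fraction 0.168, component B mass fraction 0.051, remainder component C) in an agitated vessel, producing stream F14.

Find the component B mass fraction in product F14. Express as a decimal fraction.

0.080

Vapour removed = 0.701×0.890×756 = 471.66 kg/s; concentrate = 284.34 kg/s.
component B reaching the mixer = 52.92 (from concentrate) + 1050×0.051 = 106.47 kg/s.
Product flow = 284.34 + 1050 = 1334.3 kg/s; component B fraction = 0.080.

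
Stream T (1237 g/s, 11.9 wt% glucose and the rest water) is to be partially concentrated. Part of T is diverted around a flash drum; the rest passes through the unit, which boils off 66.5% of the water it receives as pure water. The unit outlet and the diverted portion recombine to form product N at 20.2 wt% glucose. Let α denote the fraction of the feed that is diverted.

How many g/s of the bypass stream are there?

369.4 g/s

All 1237×0.119 = 147.2 g/s of glucose reaches N, so N = 147.2/0.202 = 728.73 g/s and vapour = 508.27 g/s.
The evaporator receives (1−α)·1237 of feed at 0.881 water and removes 0.665 of that water:
0.665×0.881×(1−α)×1237 = 508.27
(1−α) = 508.27/724.72 = 0.7013;  α = 0.2987.
Bypass flow = 0.2987×1237 = 369.44 g/s.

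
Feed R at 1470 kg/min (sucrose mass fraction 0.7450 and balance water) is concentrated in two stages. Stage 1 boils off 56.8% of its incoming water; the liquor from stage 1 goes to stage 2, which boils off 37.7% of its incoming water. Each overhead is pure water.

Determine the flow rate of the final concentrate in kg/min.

1196 kg/min

water in feed = 1470×0.255 = 374.85 kg/min.
After stage 1: water left = (1−0.568)×374.85 = 161.94; stream total = 1257.1 kg/min.
After stage 2: water left = (1−0.377)×161.94 = 100.89; final concentrate = 1196 kg/min.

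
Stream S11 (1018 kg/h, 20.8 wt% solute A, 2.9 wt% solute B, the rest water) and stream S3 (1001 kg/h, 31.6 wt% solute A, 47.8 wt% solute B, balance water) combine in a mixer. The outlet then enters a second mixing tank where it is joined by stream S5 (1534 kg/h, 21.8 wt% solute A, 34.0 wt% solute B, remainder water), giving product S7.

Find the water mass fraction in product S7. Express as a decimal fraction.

0.467

Overall, product flow = 3553 kg/h.
water in = 1018×0.763 + 1001×0.206 + 1534×0.442 = 1661 kg/h.
water fraction in S7 = 0.467.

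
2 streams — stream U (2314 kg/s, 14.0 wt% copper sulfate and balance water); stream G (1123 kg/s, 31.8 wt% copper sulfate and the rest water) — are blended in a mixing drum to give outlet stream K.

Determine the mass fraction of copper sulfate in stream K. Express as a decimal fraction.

0.198

Total flow out = 2314 + 1123 = 3437 kg/s.
copper sulfate in = 2314×0.140 + 1123×0.318 = 681.07 kg/s.
copper sulfate mass fraction in K = 681.07/3437 = 0.198.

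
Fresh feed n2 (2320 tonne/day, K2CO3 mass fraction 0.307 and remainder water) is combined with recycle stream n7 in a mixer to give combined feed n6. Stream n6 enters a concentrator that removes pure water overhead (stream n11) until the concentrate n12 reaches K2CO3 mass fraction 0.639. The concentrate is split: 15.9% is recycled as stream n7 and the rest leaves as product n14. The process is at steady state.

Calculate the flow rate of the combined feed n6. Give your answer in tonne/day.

2531 tonne/day

Overall K2CO3 balance (none leaves overhead): K2CO3 in fresh feed = K2CO3 in product, i.e. 2320×0.307 = (1−0.159)·n12·0.639.
n12 = 712.24/(0.639×0.841) = 1325.3 tonne/day.
Recycle n7 = 0.159×1325.3 = 210.73 tonne/day.
Combined feed n6 = 2320 + 210.73 = 2530.7 tonne/day.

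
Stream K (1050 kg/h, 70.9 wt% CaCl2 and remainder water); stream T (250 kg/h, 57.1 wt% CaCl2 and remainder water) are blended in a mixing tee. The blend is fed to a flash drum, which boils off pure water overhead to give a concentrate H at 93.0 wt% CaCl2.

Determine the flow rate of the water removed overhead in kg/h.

CaCl2 entering = 1050×0.709 + 250×0.571 = 887.2 kg/h.
All CaCl2 reports to H, so H = 887.2/0.930 = 953.98 kg/h.
Total feed = 1300 kg/h; overhead = 1300 − 953.98 = 346.02 kg/h.

346 kg/h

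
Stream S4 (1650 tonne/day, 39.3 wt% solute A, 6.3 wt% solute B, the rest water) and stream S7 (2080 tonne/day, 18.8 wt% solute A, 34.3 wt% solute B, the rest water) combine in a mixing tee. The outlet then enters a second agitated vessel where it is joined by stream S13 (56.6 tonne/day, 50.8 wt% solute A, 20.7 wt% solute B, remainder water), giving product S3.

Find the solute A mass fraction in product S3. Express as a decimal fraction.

Overall, product flow = 3786.6 tonne/day.
solute A in = 1650×0.393 + 2080×0.188 + 56.6×0.508 = 1068.2 tonne/day.
solute A fraction in S3 = 0.282.

0.282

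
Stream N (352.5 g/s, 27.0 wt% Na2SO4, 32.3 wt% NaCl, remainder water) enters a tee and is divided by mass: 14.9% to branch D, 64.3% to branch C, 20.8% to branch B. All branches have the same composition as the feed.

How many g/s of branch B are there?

73.32 g/s

Branch B flow = 0.208×352.5 = 73.32 g/s.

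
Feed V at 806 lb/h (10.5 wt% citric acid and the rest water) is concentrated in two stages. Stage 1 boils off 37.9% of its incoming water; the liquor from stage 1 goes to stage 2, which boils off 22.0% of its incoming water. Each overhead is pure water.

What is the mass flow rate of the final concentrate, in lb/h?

434 lb/h

water in feed = 806×0.895 = 721.37 lb/h.
After stage 1: water left = (1−0.379)×721.37 = 447.97; stream total = 532.6 lb/h.
After stage 2: water left = (1−0.220)×447.97 = 349.42; final concentrate = 434.05 lb/h.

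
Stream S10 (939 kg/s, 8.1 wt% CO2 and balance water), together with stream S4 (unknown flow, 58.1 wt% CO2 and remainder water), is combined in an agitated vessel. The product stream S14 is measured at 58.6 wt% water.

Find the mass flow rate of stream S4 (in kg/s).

1872 kg/s

Let S4 be the unknown flow. Total out = 939 + S4.
water balance: 862.94 + 0.419·S4 = 0.586·(939 + S4)
(0.419 − 0.586)·S4 = 0.586×939 − 862.94 = -312.69
S4 = -312.69 / -0.167 = 1872.4 kg/s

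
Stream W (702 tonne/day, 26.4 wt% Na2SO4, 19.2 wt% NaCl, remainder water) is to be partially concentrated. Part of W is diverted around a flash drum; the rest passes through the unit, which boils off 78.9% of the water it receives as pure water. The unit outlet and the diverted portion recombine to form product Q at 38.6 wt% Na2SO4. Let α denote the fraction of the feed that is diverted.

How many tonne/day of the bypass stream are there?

All 702×0.264 = 185.33 tonne/day of Na2SO4 reaches Q, so Q = 185.33/0.386 = 480.12 tonne/day and vapour = 221.88 tonne/day.
The evaporator receives (1−α)·702 of feed at 0.544 water and removes 0.789 of that water:
0.789×0.544×(1−α)×702 = 221.88
(1−α) = 221.88/301.31 = 0.7364;  α = 0.2636.
Bypass flow = 0.2636×702 = 185.07 tonne/day.

185.1 tonne/day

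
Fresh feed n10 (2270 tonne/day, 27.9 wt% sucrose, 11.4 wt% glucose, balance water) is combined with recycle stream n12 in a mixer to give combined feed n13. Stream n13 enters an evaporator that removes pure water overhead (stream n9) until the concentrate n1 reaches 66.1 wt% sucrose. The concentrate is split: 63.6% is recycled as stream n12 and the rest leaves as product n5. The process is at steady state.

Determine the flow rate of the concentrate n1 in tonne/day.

Overall sucrose balance (none leaves overhead): sucrose in fresh feed = sucrose in product, i.e. 2270×0.279 = (1−0.636)·n1·0.661.
n1 = 633.33/(0.661×0.364) = 2632.3 tonne/day.

2632 tonne/day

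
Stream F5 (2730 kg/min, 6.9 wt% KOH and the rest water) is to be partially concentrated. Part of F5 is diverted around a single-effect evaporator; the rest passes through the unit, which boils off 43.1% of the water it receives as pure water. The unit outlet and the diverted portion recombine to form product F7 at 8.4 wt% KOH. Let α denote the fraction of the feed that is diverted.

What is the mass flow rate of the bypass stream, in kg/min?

All 2730×0.069 = 188.37 kg/min of KOH reaches F7, so F7 = 188.37/0.084 = 2242.5 kg/min and vapour = 487.5 kg/min.
The evaporator receives (1−α)·2730 of feed at 0.931 water and removes 0.431 of that water:
0.431×0.931×(1−α)×2730 = 487.5
(1−α) = 487.5/1095.4 = 0.4450;  α = 0.5550.
Bypass flow = 0.5550×2730 = 1515.1 kg/min.

1515 kg/min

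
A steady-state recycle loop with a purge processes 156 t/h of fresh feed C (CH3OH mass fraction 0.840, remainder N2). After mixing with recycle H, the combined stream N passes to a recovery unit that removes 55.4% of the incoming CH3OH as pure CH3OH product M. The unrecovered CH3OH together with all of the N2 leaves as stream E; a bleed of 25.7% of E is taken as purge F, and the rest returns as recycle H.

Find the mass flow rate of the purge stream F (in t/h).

47.42 t/h

N2 enters only via C and leaves only via the purge: 156×0.160 = 0.257×(N2 in E), and the recovery unit passes all N2, so N2 in N = N2 in E = 97.121 t/h.
CH3OH in N: m_A = 156×0.840 + (1−0.257)·(1−0.554)·m_A, so m_A = 131.04/0.6686 = 195.99 t/h.
E = (1−0.554)×195.99 + 97.121 = 184.53 t/h.
Purge F = 0.257×184.53 = 47.424 t/h.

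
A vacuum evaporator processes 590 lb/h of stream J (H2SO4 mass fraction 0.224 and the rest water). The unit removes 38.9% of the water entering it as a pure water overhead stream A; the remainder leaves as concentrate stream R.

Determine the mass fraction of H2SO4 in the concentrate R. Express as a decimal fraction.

H2SO4 is not removed: 590×0.224 = 132.16 lb/h of H2SO4 enters R.
water entering = 590×0.776 = 457.84 lb/h; overhead removed = 0.389×457.84 = 178.1 lb/h.
Concentrate = 590 − 178.1 = 411.9 lb/h.
Mass fraction = 132.16/411.9 = 0.321.

0.321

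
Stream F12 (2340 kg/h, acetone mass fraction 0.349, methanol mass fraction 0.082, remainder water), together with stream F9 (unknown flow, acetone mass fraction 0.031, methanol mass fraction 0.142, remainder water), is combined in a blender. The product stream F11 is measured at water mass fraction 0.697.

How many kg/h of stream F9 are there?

Let F9 be the unknown flow. Total out = 2340 + F9.
water balance: 1331.5 + 0.827·F9 = 0.697·(2340 + F9)
(0.827 − 0.697)·F9 = 0.697×2340 − 1331.5 = 299.52
F9 = 299.52 / 0.130 = 2304 kg/h

2304 kg/h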